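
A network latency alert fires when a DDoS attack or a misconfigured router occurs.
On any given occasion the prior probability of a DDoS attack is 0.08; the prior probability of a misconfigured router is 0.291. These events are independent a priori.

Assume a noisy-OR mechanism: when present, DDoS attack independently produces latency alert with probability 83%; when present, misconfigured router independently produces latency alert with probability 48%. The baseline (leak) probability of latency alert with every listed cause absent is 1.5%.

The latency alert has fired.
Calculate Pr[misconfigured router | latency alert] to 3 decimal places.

Pr[misconfigured router | latency alert] ≈ 0.727

Under noisy-OR, P(latency alert | causes) = 1 − (1−0.015)·∏(1−qᵢ) over the active causes.
By total probability over the 4 (DDoS attack, misconfigured router) configurations:
  P(latency alert) = 0.015×0.92×0.709 + 0.4878×0.92×0.291 + 0.83255×0.08×0.709 + 0.912926×0.08×0.291
        = 0.009784 + 0.130594 + 0.047222 + 0.021253 = 0.208853
Keeping only the misconfigured router-present terms gives 0.151847, so
  P(misconfigured router | latency alert) = 0.151847 / 0.208853 ≈ 0.727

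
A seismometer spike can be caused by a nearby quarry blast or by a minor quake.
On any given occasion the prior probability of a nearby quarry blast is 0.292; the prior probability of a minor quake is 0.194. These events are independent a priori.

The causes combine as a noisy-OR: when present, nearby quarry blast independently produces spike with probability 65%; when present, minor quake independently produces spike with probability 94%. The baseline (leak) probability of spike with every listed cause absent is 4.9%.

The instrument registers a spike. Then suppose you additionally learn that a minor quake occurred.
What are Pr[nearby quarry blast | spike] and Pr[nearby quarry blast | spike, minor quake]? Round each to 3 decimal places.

Pr[nearby quarry blast | spike] ≈ 0.574; Pr[nearby quarry blast | spike, minor quake] ≈ 0.300

Under noisy-OR, P(spike | causes) = 1 − (1−0.049)·∏(1−qᵢ) over the active causes.
P(spike) = 0.049*0.708*0.806 + 0.94294*0.708*0.194 + 0.66715*0.292*0.806 + 0.980029*0.292*0.194 = 0.027962 + 0.129515 + 0.157015 + 0.055517 = 0.370009
Restricting to configurations with nearby quarry blast present: 0.157015 + 0.055517 = 0.212532.
P(nearby quarry blast | spike) = 0.212532 / 0.370009 ≈ 0.574

Now condition on the additional information:
P(spike | minor quake) = 0.94294×0.708 + 0.980029×0.292 = 0.667602 + 0.286168 = 0.953770
The nearby quarry blast-present share is 0.980029×0.292 = 0.286168.
So P(nearby quarry blast | spike, minor quake) = 0.286168/0.953770 ≈ 0.300.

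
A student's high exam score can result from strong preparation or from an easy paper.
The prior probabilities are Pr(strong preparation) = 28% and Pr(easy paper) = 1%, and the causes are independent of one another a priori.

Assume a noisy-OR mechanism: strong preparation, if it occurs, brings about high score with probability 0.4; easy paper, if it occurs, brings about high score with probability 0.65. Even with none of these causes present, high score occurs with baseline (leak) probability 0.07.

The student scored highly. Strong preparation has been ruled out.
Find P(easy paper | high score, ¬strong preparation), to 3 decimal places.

Under noisy-OR, P(high score | causes) = 1 − (1−0.07)·∏(1−qᵢ) over the active causes.
For the numerator, keep only easy paper=true terms: 0.6745×0.01 = 0.006745
Normalizer over all consistent configurations: 0.07×0.99 + 0.6745×0.01 = 0.076045
P(easy paper | high score, ¬strong preparation) = 0.006745/0.076045 ≈ 0.089

P(easy paper | high score, ¬strong preparation) ≈ 0.089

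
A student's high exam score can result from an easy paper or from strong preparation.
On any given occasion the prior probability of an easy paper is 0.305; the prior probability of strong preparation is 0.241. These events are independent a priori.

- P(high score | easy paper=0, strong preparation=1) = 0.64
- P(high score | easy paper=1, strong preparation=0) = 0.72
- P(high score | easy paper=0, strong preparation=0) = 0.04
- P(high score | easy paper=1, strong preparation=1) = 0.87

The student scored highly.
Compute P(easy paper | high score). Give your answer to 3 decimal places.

P(easy paper | high score) ≈ 0.643

By total probability over the 4 (easy paper, strong preparation) configurations:
  P(high score) = 0.04×0.695×0.759 + 0.64×0.695×0.241 + 0.72×0.305×0.759 + 0.87×0.305×0.241
        = 0.021100 + 0.107197 + 0.166676 + 0.063949 = 0.358922
Configurations with easy paper contribute 0.230625, so
  P(easy paper | high score) = 0.230625 / 0.358922 ≈ 0.643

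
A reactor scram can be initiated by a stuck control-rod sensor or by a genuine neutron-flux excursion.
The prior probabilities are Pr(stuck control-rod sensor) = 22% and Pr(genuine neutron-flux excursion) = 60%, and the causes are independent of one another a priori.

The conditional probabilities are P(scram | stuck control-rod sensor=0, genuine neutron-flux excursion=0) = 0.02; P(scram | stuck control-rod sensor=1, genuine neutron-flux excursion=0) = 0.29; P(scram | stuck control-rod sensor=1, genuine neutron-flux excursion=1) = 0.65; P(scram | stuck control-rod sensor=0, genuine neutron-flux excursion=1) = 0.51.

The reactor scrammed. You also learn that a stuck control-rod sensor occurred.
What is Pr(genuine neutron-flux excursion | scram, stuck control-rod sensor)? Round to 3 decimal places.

Sum P(scram|·) weighted by the priors over both values of genuine neutron-flux excursion:
  P(scram | stuck control-rod sensor) = 0.29·0.4 + 0.65·0.6
        = 0.116000 + 0.390000 = 0.506000
Configurations with genuine neutron-flux excursion contribute 0.390000, so
  P(genuine neutron-flux excursion | scram, stuck control-rod sensor) = 0.390000 / 0.506000 ≈ 0.771

Pr(genuine neutron-flux excursion | scram, stuck control-rod sensor) ≈ 0.771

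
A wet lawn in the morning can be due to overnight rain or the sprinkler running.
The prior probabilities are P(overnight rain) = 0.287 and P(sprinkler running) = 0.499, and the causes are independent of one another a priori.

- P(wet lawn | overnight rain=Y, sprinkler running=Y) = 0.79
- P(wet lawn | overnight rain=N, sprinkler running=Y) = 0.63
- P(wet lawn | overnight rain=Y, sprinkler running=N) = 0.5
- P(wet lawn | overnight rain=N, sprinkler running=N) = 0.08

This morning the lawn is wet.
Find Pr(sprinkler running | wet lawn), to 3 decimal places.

For the numerator, keep only sprinkler running=true terms: 0.224146 + 0.113138 = 0.337284
The normalizing constant is 0.08·0.713·0.501 + 0.63·0.713·0.499 + 0.5·0.287·0.501 + 0.79·0.287·0.499 = 0.437754
Posterior = 0.337284 / 0.437754 ≈ 0.770

Pr(sprinkler running | wet lawn) ≈ 0.770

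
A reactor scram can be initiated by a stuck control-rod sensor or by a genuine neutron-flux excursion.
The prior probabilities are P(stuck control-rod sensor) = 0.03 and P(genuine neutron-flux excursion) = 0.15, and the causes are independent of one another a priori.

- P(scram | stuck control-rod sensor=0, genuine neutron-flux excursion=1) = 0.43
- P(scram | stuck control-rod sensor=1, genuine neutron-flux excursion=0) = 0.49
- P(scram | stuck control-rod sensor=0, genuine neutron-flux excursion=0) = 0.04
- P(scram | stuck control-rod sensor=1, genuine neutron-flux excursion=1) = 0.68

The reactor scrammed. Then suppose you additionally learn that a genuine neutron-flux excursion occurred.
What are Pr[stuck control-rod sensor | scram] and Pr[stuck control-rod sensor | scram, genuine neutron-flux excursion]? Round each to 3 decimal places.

Enumerate the 4 (stuck control-rod sensor, genuine neutron-flux excursion) configurations and weight by the priors:
  P(scram) = 0.04×0.97×0.85 + 0.43×0.97×0.15 + 0.49×0.03×0.85 + 0.68×0.03×0.15
        = 0.032980 + 0.062565 + 0.012495 + 0.003060 = 0.111100
Configurations with stuck control-rod sensor contribute 0.015555, so
  P(stuck control-rod sensor | scram) = 0.015555 / 0.111100 ≈ 0.140

Now also conditioning on genuine neutron-flux excursion=true:
For the numerator, keep only stuck control-rod sensor=true terms: 0.68*0.03 = 0.020400
Denominator P(scram | genuine neutron-flux excursion): 0.43*0.97 + 0.68*0.03 = 0.437500
Posterior = 0.020400 / 0.437500 ≈ 0.047

Pr[stuck control-rod sensor | scram] ≈ 0.140; Pr[stuck control-rod sensor | scram, genuine neutron-flux excursion] ≈ 0.047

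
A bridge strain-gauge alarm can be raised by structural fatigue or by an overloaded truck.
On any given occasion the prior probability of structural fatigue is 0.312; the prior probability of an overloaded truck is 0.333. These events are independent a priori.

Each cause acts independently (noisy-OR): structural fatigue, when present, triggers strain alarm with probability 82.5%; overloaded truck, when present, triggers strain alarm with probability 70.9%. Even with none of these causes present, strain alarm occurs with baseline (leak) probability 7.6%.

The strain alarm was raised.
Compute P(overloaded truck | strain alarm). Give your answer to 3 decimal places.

Under noisy-OR, P(strain alarm | causes) = 1 − (1−0.076)·∏(1−qᵢ) over the active causes.
Enumerate the 4 (structural fatigue, overloaded truck) configurations and weight by the priors:
  P(strain alarm) = 0.076·0.688·0.667 + 0.731116·0.688·0.333 + 0.8383·0.312·0.667 + 0.952945·0.312·0.333
        = 0.034876 + 0.167502 + 0.174454 + 0.099007 = 0.475839
Keeping only the overloaded truck-present terms gives 0.266509, so
  P(overloaded truck | strain alarm) = 0.266509 / 0.475839 ≈ 0.560

P(overloaded truck | strain alarm) ≈ 0.560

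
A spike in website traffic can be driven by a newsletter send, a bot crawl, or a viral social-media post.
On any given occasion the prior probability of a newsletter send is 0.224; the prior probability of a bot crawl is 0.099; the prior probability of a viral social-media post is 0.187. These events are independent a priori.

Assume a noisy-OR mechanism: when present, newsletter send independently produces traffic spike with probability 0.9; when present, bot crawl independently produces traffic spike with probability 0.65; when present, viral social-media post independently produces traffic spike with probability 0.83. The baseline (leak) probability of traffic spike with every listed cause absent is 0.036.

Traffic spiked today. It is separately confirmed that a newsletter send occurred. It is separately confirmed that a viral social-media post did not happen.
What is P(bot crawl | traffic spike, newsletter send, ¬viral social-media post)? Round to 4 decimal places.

Under noisy-OR, P(traffic spike | causes) = 1 − (1−0.036)·∏(1−qᵢ) over the active causes.
By total probability over both values of bot crawl:
  P(traffic spike | newsletter send, ¬viral social-media post) = 0.9036·0.901 + 0.96626·0.099
        = 0.814144 + 0.095660 = 0.909804
Configurations with bot crawl contribute 0.095660, so
  P(bot crawl | traffic spike, newsletter send, ¬viral social-media post) = 0.095660 / 0.909804 ≈ 0.1051

P(bot crawl | traffic spike, newsletter send, ¬viral social-media post) ≈ 0.1051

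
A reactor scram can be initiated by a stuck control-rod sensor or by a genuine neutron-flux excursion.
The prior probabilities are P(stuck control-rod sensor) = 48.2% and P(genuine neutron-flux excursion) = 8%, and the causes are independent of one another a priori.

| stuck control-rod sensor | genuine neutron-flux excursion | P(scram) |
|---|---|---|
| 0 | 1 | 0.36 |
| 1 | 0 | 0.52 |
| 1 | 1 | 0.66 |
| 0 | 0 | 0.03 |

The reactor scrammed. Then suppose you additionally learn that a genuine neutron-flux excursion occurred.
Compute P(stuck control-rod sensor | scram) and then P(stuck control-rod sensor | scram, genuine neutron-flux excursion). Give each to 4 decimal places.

P(scram) = 0.03·0.518·0.92 + 0.36·0.518·0.08 + 0.52·0.482·0.92 + 0.66·0.482·0.08 = 0.014297 + 0.014918 + 0.230589 + 0.025450 = 0.285254
Restricting to configurations with stuck control-rod sensor present: 0.230589 + 0.025450 = 0.256039.
P(stuck control-rod sensor | scram) = 0.256039 / 0.285254 ≈ 0.8976

Now condition on the additional information:
Sum P(scram|·) weighted by the priors over both values of stuck control-rod sensor:
  P(scram | genuine neutron-flux excursion) = 0.36*0.518 + 0.66*0.482
        = 0.186480 + 0.318120 = 0.504600
Configurations with stuck control-rod sensor contribute 0.318120, so
  P(stuck control-rod sensor | scram, genuine neutron-flux excursion) = 0.318120 / 0.504600 ≈ 0.6304
Conditioning on genuine neutron-flux excursion lowers the posterior on stuck control-rod sensor: the classic explaining-away effect in a common-effect structure.

P(stuck control-rod sensor | scram) ≈ 0.8976; P(stuck control-rod sensor | scram, genuine neutron-flux excursion) ≈ 0.6304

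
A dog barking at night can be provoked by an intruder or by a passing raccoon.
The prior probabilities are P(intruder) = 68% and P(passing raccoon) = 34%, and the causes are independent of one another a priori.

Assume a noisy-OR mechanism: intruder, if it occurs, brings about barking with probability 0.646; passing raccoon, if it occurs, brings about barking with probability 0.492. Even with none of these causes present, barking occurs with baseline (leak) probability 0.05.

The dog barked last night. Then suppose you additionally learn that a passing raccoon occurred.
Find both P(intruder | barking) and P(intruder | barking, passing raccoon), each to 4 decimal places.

P(intruder | barking) ≈ 0.8799; P(intruder | barking, passing raccoon) ≈ 0.7730

Under noisy-OR, P(barking | causes) = 1 − (1−0.05)·∏(1−qᵢ) over the active causes.
By total probability over the 4 (intruder, passing raccoon) configurations:
  P(barking) = 0.05*0.32*0.66 + 0.5174*0.32*0.34 + 0.6637*0.68*0.66 + 0.82916*0.68*0.34
        = 0.010560 + 0.056293 + 0.297869 + 0.191702 = 0.556424
The terms with intruder present sum to 0.489571, so
  P(intruder | barking) = 0.489571 / 0.556424 ≈ 0.8799

Now also conditioning on passing raccoon=true:
P(barking | passing raccoon) = 0.5174×0.32 + 0.82916×0.68 = 0.165568 + 0.563829 = 0.729397
Restricting to configurations with intruder present: 0.82916×0.68 = 0.563829.
Hence the posterior is 0.563829/0.729397 ≈ 0.7730.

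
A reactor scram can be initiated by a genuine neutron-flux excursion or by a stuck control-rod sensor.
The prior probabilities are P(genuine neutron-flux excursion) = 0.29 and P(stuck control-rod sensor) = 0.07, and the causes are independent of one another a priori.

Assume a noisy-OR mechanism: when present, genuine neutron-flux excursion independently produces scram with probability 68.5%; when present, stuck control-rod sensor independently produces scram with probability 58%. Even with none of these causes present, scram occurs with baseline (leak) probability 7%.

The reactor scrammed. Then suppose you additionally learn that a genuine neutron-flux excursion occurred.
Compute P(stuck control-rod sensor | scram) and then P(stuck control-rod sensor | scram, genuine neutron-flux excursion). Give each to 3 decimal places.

P(stuck control-rod sensor | scram) ≈ 0.169; P(stuck control-rod sensor | scram, genuine neutron-flux excursion) ≈ 0.085

Under noisy-OR, P(scram | causes) = 1 − (1−0.07)·∏(1−qᵢ) over the active causes.
P(scram) = 0.07×0.71×0.93 + 0.6094×0.71×0.07 + 0.70705×0.29×0.93 + 0.876961×0.29×0.07 = 0.046221 + 0.030287 + 0.190691 + 0.017802 = 0.285001
Of this, 0.048089 comes from 0.030287 + 0.017802 (the stuck control-rod sensor=true cases).
So P(stuck control-rod sensor | scram) = 0.048089/0.285001 ≈ 0.169.

Now also conditioning on genuine neutron-flux excursion=true:
For the numerator, keep only stuck control-rod sensor=true terms: 0.876961*0.07 = 0.061387
The normalizing constant is 0.70705*0.93 + 0.876961*0.07 = 0.718943
Posterior = 0.061387 / 0.718943 ≈ 0.085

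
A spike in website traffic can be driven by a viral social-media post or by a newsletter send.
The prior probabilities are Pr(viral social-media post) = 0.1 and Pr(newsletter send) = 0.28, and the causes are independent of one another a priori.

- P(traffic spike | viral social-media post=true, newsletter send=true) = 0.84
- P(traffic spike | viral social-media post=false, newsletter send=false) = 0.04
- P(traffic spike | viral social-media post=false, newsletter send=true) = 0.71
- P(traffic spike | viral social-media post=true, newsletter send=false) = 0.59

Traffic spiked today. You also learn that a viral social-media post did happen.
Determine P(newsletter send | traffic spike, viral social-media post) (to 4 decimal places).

P(newsletter send | traffic spike, viral social-media post) ≈ 0.3564

P(traffic spike | viral social-media post) = 0.59·0.72 + 0.84·0.28 = 0.424800 + 0.235200 = 0.660000
Restricting to configurations with newsletter send present: 0.84·0.28 = 0.235200.
P(newsletter send | traffic spike, viral social-media post) = 0.235200 / 0.660000 ≈ 0.3564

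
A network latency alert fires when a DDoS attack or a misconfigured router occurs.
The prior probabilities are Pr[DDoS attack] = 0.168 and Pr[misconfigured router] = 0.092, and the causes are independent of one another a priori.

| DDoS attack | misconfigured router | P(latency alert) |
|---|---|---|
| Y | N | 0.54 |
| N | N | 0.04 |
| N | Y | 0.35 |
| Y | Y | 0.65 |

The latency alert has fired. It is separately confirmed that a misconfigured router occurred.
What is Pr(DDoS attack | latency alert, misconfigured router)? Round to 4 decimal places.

Sum P(latency alert|·) weighted by the priors over both values of DDoS attack:
  P(latency alert | misconfigured router) = 0.35·0.832 + 0.65·0.168
        = 0.291200 + 0.109200 = 0.400400
The terms with DDoS attack present sum to 0.109200, so
  P(DDoS attack | latency alert, misconfigured router) = 0.109200 / 0.400400 ≈ 0.2727

Pr(DDoS attack | latency alert, misconfigured router) ≈ 0.2727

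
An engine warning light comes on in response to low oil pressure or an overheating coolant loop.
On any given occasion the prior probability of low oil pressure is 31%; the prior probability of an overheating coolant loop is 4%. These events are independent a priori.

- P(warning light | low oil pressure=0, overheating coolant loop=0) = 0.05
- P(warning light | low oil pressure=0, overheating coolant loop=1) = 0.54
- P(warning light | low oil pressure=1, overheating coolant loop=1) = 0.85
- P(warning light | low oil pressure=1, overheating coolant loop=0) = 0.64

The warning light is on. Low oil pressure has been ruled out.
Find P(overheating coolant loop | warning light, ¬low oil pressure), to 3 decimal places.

Sum P(warning light|·) weighted by the priors over both values of overheating coolant loop:
  P(warning light | ¬low oil pressure) = 0.05×0.96 + 0.54×0.04
        = 0.048000 + 0.021600 = 0.069600
The terms with overheating coolant loop present sum to 0.021600, so
  P(overheating coolant loop | warning light, ¬low oil pressure) = 0.021600 / 0.069600 ≈ 0.310

P(overheating coolant loop | warning light, ¬low oil pressure) ≈ 0.310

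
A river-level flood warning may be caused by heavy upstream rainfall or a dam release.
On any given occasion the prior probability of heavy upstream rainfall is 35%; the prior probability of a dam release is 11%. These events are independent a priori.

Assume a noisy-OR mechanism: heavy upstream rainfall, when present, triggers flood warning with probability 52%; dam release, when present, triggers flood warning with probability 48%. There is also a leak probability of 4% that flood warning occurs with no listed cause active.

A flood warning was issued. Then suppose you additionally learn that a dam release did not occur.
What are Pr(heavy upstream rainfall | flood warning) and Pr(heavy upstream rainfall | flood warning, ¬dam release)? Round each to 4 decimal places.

Pr(heavy upstream rainfall | flood warning) ≈ 0.7699; Pr(heavy upstream rainfall | flood warning, ¬dam release) ≈ 0.8789

Under noisy-OR, P(flood warning | causes) = 1 − (1−0.04)·∏(1−qᵢ) over the active causes.
P(flood warning) = 0.04×0.65×0.89 + 0.5008×0.65×0.11 + 0.5392×0.35×0.89 + 0.760384×0.35×0.11 = 0.023140 + 0.035807 + 0.167961 + 0.029275 = 0.256183
The heavy upstream rainfall-present share is 0.167961 + 0.029275 = 0.197236.
Hence the posterior is 0.197236/0.256183 ≈ 0.7699.

Now also conditioning on dam release≠true:
P(flood warning | ¬dam release) = 0.04*0.65 + 0.5392*0.35 = 0.026000 + 0.188720 = 0.214720
Restricting to configurations with heavy upstream rainfall present: 0.5392*0.35 = 0.188720.
So P(heavy upstream rainfall | flood warning, ¬dam release) = 0.188720/0.214720 ≈ 0.8789.
With dam release excluded, heavy upstream rainfall must carry more of the explanatory weight for the flood warning.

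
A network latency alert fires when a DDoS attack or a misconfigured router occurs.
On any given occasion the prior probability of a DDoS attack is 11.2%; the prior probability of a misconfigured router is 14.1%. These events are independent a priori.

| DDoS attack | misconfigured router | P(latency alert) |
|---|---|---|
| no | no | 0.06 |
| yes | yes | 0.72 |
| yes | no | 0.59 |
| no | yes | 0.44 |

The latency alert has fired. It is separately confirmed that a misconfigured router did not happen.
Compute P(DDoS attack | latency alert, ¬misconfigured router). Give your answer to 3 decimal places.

P(latency alert | ¬misconfigured router) = 0.06×0.888 + 0.59×0.112 = 0.053280 + 0.066080 = 0.119360
Of this, 0.066080 comes from 0.59×0.112 (the DDoS attack=true cases).
Hence the posterior is 0.066080/0.119360 ≈ 0.554.

P(DDoS attack | latency alert, ¬misconfigured router) ≈ 0.554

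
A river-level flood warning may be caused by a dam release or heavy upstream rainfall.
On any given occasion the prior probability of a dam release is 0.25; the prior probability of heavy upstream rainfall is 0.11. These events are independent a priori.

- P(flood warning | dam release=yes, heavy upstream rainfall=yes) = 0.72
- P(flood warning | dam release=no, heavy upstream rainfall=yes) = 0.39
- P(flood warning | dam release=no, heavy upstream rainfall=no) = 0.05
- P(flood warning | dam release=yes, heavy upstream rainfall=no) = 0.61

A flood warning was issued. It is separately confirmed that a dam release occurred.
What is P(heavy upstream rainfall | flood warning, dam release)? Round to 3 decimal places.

P(heavy upstream rainfall | flood warning, dam release) ≈ 0.127

By total probability over both values of heavy upstream rainfall:
  P(flood warning | dam release) = 0.61×0.89 + 0.72×0.11
        = 0.542900 + 0.079200 = 0.622100
Configurations with heavy upstream rainfall contribute 0.079200, so
  P(heavy upstream rainfall | flood warning, dam release) = 0.079200 / 0.622100 ≈ 0.127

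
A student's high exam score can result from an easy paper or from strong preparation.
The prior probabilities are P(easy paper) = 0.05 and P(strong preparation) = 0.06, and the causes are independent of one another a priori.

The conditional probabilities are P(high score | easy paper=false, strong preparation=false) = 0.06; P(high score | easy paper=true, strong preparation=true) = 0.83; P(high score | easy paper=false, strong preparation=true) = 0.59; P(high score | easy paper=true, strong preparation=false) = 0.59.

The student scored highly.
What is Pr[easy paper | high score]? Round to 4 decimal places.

Pr[easy paper | high score] ≈ 0.2573

Enumerate the 4 (easy paper, strong preparation) configurations and weight by the priors:
  P(high score) = 0.06*0.95*0.94 + 0.59*0.95*0.06 + 0.59*0.05*0.94 + 0.83*0.05*0.06
        = 0.053580 + 0.033630 + 0.027730 + 0.002490 = 0.117430
Keeping only the easy paper-present terms gives 0.030220, so
  P(easy paper | high score) = 0.030220 / 0.117430 ≈ 0.2573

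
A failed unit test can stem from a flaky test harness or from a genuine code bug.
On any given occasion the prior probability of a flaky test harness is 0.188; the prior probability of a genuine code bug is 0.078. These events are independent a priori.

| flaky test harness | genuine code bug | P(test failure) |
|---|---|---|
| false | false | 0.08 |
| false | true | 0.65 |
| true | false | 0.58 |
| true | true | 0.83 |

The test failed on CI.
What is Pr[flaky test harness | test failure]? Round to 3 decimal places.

Pr[flaky test harness | test failure] ≈ 0.527

Weight on flaky test harness=true, given the evidence: 0.100535 + 0.012171 = 0.112706
Normalizer over all consistent configurations: 0.08·0.812·0.922 + 0.65·0.812·0.078 + 0.58·0.188·0.922 + 0.83·0.188·0.078 = 0.213767
P(flaky test harness | test failure) = 0.112706/0.213767 ≈ 0.527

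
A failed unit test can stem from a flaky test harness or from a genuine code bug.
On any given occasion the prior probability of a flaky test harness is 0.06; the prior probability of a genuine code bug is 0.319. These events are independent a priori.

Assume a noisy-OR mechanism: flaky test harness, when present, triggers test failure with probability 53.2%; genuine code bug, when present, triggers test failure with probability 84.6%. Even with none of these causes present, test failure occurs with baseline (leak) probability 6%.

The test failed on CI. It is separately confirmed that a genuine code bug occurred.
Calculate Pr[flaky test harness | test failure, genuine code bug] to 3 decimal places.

Pr[flaky test harness | test failure, genuine code bug] ≈ 0.065

Under noisy-OR, P(test failure | causes) = 1 − (1−0.06)·∏(1−qᵢ) over the active causes.
By total probability over both values of flaky test harness:
  P(test failure | genuine code bug) = 0.85524·0.94 + 0.932252·0.06
        = 0.803926 + 0.055935 = 0.859861
The terms with flaky test harness present sum to 0.055935, so
  P(flaky test harness | test failure, genuine code bug) = 0.055935 / 0.859861 ≈ 0.065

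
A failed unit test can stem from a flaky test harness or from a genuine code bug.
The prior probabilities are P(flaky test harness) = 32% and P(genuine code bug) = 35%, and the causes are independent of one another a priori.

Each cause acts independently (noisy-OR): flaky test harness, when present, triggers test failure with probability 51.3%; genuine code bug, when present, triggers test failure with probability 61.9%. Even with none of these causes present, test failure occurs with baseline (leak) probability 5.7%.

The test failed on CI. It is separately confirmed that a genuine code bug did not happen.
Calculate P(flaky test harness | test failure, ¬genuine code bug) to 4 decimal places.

P(flaky test harness | test failure, ¬genuine code bug) ≈ 0.8170

Under noisy-OR, P(test failure | causes) = 1 − (1−0.057)·∏(1−qᵢ) over the active causes.
Sum P(test failure|·) weighted by the priors over both values of flaky test harness:
  P(test failure | ¬genuine code bug) = 0.057*0.68 + 0.540759*0.32
        = 0.038760 + 0.173043 = 0.211803
Configurations with flaky test harness contribute 0.173043, so
  P(flaky test harness | test failure, ¬genuine code bug) = 0.173043 / 0.211803 ≈ 0.8170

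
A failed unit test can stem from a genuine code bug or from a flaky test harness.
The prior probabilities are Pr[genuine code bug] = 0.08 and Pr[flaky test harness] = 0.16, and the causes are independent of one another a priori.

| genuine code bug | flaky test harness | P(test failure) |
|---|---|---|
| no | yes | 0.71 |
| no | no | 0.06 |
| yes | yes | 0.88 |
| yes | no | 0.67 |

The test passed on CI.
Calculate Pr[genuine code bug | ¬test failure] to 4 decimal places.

Pr[genuine code bug | ¬test failure] ≈ 0.0299

By total probability over the 4 (genuine code bug, flaky test harness) configurations:
  P(¬test failure) = 0.94*0.92*0.84 + 0.29*0.92*0.16 + 0.33*0.08*0.84 + 0.12*0.08*0.16
        = 0.726432 + 0.042688 + 0.022176 + 0.001536 = 0.792832
The terms with genuine code bug present sum to 0.023712, so
  P(genuine code bug | ¬test failure) = 0.023712 / 0.792832 ≈ 0.0299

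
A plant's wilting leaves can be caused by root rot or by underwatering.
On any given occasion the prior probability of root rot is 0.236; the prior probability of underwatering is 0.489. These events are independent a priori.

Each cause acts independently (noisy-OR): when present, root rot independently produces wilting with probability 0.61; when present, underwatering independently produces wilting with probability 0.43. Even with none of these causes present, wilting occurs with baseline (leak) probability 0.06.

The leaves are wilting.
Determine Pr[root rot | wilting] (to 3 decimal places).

Pr[root rot | wilting] ≈ 0.460

Under noisy-OR, P(wilting | causes) = 1 − (1−0.06)·∏(1−qᵢ) over the active causes.
P(wilting) = 0.06·0.764·0.511 + 0.4642·0.764·0.489 + 0.6334·0.236·0.511 + 0.791038·0.236·0.489 = 0.023424 + 0.173423 + 0.076386 + 0.091289 = 0.364522
Restricting to configurations with root rot present: 0.076386 + 0.091289 = 0.167675.
P(root rot | wilting) = 0.167675 / 0.364522 ≈ 0.460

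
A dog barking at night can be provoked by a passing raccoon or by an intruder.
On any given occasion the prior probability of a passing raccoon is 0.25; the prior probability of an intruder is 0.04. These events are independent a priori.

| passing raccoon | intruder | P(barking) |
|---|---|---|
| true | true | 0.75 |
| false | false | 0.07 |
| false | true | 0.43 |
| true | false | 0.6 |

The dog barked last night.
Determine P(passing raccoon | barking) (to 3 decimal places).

P(passing raccoon | barking) ≈ 0.705

For the numerator, keep only passing raccoon=true terms: 0.144000 + 0.007500 = 0.151500
Denominator P(barking): 0.07·0.75·0.96 + 0.43·0.75·0.04 + 0.6·0.25·0.96 + 0.75·0.25·0.04 = 0.214800
P(passing raccoon | barking) = 0.151500/0.214800 ≈ 0.705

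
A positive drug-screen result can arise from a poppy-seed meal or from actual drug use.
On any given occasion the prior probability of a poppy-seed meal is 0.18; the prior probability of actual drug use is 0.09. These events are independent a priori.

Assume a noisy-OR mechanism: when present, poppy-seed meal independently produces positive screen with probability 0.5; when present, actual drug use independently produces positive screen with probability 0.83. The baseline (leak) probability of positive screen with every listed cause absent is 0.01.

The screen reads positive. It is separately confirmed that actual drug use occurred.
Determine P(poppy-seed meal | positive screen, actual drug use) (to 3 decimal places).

Under noisy-OR, P(positive screen | causes) = 1 − (1−0.01)·∏(1−qᵢ) over the active causes.
For the numerator, keep only poppy-seed meal=true terms: 0.91585×0.18 = 0.164853
Normalizer over all consistent configurations: 0.8317×0.82 + 0.91585×0.18 = 0.846847
Posterior = 0.164853 / 0.846847 ≈ 0.195

P(poppy-seed meal | positive screen, actual drug use) ≈ 0.195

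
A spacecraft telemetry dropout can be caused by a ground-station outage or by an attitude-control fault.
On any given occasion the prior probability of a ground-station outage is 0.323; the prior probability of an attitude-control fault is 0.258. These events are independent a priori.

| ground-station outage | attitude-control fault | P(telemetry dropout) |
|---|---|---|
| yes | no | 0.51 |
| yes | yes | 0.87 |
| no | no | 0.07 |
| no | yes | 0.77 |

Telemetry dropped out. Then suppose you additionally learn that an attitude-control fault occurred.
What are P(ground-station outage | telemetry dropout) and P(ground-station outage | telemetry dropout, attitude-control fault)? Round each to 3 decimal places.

P(telemetry dropout) = 0.07·0.677·0.742 + 0.77·0.677·0.258 + 0.51·0.323·0.742 + 0.87·0.323·0.258 = 0.035163 + 0.134493 + 0.122230 + 0.072501 = 0.364387
Of this, 0.194731 comes from 0.122230 + 0.072501 (the ground-station outage=true cases).
Hence the posterior is 0.194731/0.364387 ≈ 0.534.

Now also conditioning on attitude-control fault=true:
Weight on ground-station outage=true, given the evidence: 0.87×0.323 = 0.281010
Denominator P(telemetry dropout | attitude-control fault): 0.77×0.677 + 0.87×0.323 = 0.802300
Posterior = 0.281010 / 0.802300 ≈ 0.350
The drop from 0.534 to 0.350 is the explaining-away (discounting) effect.

P(ground-station outage | telemetry dropout) ≈ 0.534; P(ground-station outage | telemetry dropout, attitude-control fault) ≈ 0.350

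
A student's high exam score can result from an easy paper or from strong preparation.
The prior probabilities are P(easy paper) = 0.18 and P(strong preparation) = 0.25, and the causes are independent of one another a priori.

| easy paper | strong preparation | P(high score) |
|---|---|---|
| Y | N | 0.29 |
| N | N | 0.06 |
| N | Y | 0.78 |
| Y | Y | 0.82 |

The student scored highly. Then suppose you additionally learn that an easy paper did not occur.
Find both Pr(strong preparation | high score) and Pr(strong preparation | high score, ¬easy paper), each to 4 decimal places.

P(high score) = 0.06×0.82×0.75 + 0.78×0.82×0.25 + 0.29×0.18×0.75 + 0.82×0.18×0.25 = 0.036900 + 0.159900 + 0.039150 + 0.036900 = 0.272850
The strong preparation-present share is 0.159900 + 0.036900 = 0.196800.
So P(strong preparation | high score) = 0.196800/0.272850 ≈ 0.7213.

Now condition on the additional information:
Enumerate both values of strong preparation and weight by the priors:
  P(high score | ¬easy paper) = 0.06·0.75 + 0.78·0.25
        = 0.045000 + 0.195000 = 0.240000
Configurations with strong preparation contribute 0.195000, so
  P(strong preparation | high score, ¬easy paper) = 0.195000 / 0.240000 ≈ 0.8125
Ruling out easy paper raises the posterior on strong preparation — the flip side of explaining away.

Pr(strong preparation | high score) ≈ 0.7213; Pr(strong preparation | high score, ¬easy paper) ≈ 0.8125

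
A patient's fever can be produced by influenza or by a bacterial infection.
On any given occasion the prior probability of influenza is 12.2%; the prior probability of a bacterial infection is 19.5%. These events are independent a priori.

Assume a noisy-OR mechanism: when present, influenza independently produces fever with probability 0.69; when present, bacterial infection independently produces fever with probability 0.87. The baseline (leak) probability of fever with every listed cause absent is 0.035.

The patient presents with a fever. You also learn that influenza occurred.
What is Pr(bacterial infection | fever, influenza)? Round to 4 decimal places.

Under noisy-OR, P(fever | causes) = 1 − (1−0.035)·∏(1−qᵢ) over the active causes.
Weight on bacterial infection=true, given the evidence: 0.96111·0.195 = 0.187416
Normalizer over all consistent configurations: 0.70085·0.805 + 0.96111·0.195 = 0.751600
P(bacterial infection | fever, influenza) = 0.187416/0.751600 ≈ 0.2494

Pr(bacterial infection | fever, influenza) ≈ 0.2494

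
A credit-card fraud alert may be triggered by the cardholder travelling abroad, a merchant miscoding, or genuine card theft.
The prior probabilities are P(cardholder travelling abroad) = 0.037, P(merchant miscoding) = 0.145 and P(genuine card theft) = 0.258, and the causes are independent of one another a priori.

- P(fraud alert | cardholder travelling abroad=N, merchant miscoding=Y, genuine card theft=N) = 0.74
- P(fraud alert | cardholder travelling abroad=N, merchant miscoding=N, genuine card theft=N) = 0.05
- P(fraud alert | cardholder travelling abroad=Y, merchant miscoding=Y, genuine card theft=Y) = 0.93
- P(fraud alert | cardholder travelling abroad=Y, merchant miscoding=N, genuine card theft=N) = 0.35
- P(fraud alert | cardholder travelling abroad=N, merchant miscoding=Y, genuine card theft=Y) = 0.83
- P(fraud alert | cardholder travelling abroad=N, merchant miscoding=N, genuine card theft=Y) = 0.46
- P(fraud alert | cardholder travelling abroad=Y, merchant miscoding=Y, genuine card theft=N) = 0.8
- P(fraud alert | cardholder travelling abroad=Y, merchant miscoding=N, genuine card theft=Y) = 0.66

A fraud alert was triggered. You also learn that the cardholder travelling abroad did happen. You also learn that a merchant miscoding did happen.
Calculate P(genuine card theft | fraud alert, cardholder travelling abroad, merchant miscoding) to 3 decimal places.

For the numerator, keep only genuine card theft=true terms: 0.93·0.258 = 0.239940
Denominator P(fraud alert | cardholder travelling abroad, merchant miscoding): 0.8·0.742 + 0.93·0.258 = 0.833540
Posterior = 0.239940 / 0.833540 ≈ 0.288

P(genuine card theft | fraud alert, cardholder travelling abroad, merchant miscoding) ≈ 0.288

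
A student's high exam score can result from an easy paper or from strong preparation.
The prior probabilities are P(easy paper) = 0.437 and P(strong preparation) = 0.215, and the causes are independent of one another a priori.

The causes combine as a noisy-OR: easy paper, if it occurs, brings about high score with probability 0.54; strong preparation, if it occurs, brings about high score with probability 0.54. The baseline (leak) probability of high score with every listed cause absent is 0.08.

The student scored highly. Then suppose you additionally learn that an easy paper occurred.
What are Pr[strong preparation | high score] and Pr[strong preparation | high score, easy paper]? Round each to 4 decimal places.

Pr[strong preparation | high score] ≈ 0.3842; Pr[strong preparation | high score, easy paper] ≈ 0.2766

Under noisy-OR, P(high score | causes) = 1 − (1−0.08)·∏(1−qᵢ) over the active causes.
Weight on strong preparation=true, given the evidence: 0.069819 + 0.075665 = 0.145484
Denominator P(high score): 0.08·0.563·0.785 + 0.5768·0.563·0.215 + 0.5768·0.437·0.785 + 0.805328·0.437·0.215 = 0.378708
Posterior = 0.145484 / 0.378708 ≈ 0.3842

With the extra evidence:
For the numerator, keep only strong preparation=true terms: 0.805328×0.215 = 0.173146
The normalizing constant is 0.5768×0.785 + 0.805328×0.215 = 0.625934
Posterior = 0.173146 / 0.625934 ≈ 0.2766
This is intercausal reasoning (explaining away): once easy paper accounts for the high score, strong preparation becomes less likely.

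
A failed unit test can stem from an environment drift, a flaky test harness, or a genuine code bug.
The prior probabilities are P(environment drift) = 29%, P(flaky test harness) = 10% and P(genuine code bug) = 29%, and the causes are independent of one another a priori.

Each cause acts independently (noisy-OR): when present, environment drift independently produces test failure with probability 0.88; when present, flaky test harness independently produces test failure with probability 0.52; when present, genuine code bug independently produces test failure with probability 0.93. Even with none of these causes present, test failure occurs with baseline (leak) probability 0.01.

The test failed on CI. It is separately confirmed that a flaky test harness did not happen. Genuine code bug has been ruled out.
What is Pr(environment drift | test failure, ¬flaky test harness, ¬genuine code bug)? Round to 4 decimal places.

Pr(environment drift | test failure, ¬flaky test harness, ¬genuine code bug) ≈ 0.9730

Under noisy-OR, P(test failure | causes) = 1 − (1−0.01)·∏(1−qᵢ) over the active causes.
P(test failure | ¬flaky test harness, ¬genuine code bug) = 0.01*0.71 + 0.8812*0.29 = 0.007100 + 0.255548 = 0.262648
The environment drift-present share is 0.8812*0.29 = 0.255548.
Hence the posterior is 0.255548/0.262648 ≈ 0.9730.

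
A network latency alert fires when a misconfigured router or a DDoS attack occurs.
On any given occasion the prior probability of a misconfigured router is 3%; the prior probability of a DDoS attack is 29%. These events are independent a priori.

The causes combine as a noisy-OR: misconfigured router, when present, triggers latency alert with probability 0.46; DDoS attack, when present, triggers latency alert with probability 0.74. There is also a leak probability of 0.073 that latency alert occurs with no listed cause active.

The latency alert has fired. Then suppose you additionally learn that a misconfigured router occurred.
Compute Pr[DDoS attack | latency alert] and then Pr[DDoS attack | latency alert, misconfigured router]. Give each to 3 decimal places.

Pr[DDoS attack | latency alert] ≈ 0.784; Pr[DDoS attack | latency alert, misconfigured router] ≈ 0.416

Under noisy-OR, P(latency alert | causes) = 1 − (1−0.073)·∏(1−qᵢ) over the active causes.
P(latency alert) = 0.073×0.97×0.71 + 0.75898×0.97×0.29 + 0.49942×0.03×0.71 + 0.869849×0.03×0.29 = 0.050275 + 0.213501 + 0.010638 + 0.007568 = 0.281982
Of this, 0.221069 comes from 0.213501 + 0.007568 (the DDoS attack=true cases).
Hence the posterior is 0.221069/0.281982 ≈ 0.784.

With the extra evidence:
For the numerator, keep only DDoS attack=true terms: 0.869849·0.29 = 0.252256
The normalizing constant is 0.49942·0.71 + 0.869849·0.29 = 0.606844
P(DDoS attack | latency alert, misconfigured router) = 0.252256/0.606844 ≈ 0.416
Conditioning on misconfigured router lowers the posterior on DDoS attack: the classic explaining-away effect in a common-effect structure.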